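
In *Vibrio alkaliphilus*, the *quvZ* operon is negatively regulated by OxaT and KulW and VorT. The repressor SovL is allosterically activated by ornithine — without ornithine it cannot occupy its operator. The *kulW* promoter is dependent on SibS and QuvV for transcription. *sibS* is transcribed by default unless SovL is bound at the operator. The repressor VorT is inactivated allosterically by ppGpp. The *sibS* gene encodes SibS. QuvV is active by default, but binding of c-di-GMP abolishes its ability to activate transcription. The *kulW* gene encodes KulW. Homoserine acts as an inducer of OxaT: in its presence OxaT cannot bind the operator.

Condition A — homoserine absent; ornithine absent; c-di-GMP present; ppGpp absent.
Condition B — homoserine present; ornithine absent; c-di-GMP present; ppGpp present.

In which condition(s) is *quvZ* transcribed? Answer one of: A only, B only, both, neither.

Condition A:
Homoserine is absent, so OxaT is active.
Ornithine is absent, so SovL is inactive.
With no repressor bound, *sibS* is transcribed.
So SibS is produced and active.
c-di-GMP is present, so QuvV is inactive.
Required activator QuvV is absent, so *kulW* is not transcribed.
So KulW is not produced.
ppGpp is absent, so VorT is active.
With repressor OxaT bound, *quvZ* is not transcribed.
→ *quvZ* is OFF in A.
Condition B:
Homoserine is present, so OxaT is inactive.
Ornithine is absent, so SovL is inactive.
With no repressor bound, *sibS* is transcribed.
So SibS is produced and active.
c-di-GMP is present, so QuvV is inactive.
Required activator QuvV is absent, so *kulW* is not transcribed.
So KulW is not produced.
ppGpp is present, so VorT is inactive.
With no repressor bound, *quvZ* is transcribed.
→ *quvZ* is ON in B.

B only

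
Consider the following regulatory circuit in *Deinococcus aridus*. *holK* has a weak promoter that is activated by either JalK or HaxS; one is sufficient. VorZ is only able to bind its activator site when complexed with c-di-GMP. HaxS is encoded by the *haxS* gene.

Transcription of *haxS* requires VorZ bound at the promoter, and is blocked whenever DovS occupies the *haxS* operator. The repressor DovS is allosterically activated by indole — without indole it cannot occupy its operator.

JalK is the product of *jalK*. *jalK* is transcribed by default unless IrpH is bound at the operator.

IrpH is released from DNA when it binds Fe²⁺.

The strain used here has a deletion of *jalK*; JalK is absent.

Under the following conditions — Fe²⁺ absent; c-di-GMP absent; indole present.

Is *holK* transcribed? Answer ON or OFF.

OFF

JalK is non-functional in this strain, so it has no effect.
Indole is present, so DovS is active.
c-di-GMP is absent, so VorZ is inactive.
With repressor DovS bound, *haxS* is not transcribed.
So HaxS is not produced.
No activator is available at the *holK* promoter, so *holK* is not transcribed.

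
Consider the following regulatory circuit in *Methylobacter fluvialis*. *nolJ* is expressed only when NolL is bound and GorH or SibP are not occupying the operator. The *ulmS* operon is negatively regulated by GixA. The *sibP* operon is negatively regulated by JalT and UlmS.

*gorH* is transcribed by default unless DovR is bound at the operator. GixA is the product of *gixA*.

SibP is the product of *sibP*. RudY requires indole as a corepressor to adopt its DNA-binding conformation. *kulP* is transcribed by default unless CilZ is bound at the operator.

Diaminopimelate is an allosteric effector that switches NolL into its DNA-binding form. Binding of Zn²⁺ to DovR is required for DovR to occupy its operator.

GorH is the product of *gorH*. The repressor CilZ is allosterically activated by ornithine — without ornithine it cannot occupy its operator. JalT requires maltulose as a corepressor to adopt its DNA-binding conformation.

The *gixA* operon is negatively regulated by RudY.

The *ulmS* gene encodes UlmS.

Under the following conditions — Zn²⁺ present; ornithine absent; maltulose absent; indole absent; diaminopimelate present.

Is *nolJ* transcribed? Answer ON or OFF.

Diaminopimelate is present, so NolL is active.
Zn²⁺ is present, so DovR is active.
With repressor DovR bound, *gorH* is not transcribed.
So GorH is not produced.
Maltulose is absent, so JalT is inactive.
Indole is absent, so RudY is inactive.
With no repressor bound, *gixA* is transcribed.
So GixA is produced and active.
With repressor GixA bound, *ulmS* is not transcribed.
So UlmS is not produced.
With no repressor bound, *sibP* is transcribed.
So SibP is produced and active.
With repressor SibP bound, *nolJ* is not transcribed.

OFF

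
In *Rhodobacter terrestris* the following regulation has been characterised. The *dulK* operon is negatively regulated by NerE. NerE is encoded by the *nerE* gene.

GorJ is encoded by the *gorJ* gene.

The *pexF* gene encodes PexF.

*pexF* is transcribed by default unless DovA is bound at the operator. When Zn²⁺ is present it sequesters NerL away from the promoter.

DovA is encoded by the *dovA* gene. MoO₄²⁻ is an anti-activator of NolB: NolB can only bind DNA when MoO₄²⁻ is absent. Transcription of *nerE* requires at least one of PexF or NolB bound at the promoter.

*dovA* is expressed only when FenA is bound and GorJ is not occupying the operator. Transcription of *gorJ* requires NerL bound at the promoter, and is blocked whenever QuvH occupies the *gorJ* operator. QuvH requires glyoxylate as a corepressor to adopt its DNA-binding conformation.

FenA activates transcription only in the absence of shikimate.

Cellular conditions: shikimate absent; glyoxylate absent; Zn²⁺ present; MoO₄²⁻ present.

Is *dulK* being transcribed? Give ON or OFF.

ON

Zn²⁺ is present, so NerL is inactive.
Glyoxylate is absent, so QuvH is inactive.
Required activator NerL is absent, so *gorJ* is not transcribed.
So GorJ is not produced.
Shikimate is absent, so FenA is active.
No repressor is bound and FenA is active, so *dovA* is transcribed.
So DovA is produced and active.
With repressor DovA bound, *pexF* is not transcribed.
So PexF is not produced.
MoO₄²⁻ is present, so NolB is inactive.
No activator is available at the *nerE* promoter, so *nerE* is not transcribed.
So NerE is not produced.
With no repressor bound, *dulK* is transcribed.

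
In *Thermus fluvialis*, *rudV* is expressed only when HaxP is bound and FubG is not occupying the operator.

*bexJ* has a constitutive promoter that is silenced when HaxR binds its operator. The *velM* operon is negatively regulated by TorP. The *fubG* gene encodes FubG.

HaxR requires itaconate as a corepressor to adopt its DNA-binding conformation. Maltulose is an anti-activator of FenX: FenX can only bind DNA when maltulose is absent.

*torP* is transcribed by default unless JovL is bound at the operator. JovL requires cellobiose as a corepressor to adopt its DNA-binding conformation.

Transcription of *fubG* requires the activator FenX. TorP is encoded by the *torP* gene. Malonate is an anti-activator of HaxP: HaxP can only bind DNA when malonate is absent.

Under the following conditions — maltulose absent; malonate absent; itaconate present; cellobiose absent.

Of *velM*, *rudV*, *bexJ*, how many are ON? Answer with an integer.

Cellobiose is absent, so JovL is inactive.
With no repressor bound, *torP* is transcribed.
So TorP is produced and active.
With repressor TorP bound, *velM* is not transcribed.
→ *velM* is OFF.
Malonate is absent, so HaxP is active.
Maltulose is absent, so FenX is active.
No repressor is bound and FenX is active, so *fubG* is transcribed.
So FubG is produced and active.
With repressor FubG bound, *rudV* is not transcribed.
→ *rudV* is OFF.
Itaconate is present, so HaxR is active.
With repressor HaxR bound, *bexJ* is not transcribed.
→ *bexJ* is OFF.
0 of the 3 genes are transcribed.

0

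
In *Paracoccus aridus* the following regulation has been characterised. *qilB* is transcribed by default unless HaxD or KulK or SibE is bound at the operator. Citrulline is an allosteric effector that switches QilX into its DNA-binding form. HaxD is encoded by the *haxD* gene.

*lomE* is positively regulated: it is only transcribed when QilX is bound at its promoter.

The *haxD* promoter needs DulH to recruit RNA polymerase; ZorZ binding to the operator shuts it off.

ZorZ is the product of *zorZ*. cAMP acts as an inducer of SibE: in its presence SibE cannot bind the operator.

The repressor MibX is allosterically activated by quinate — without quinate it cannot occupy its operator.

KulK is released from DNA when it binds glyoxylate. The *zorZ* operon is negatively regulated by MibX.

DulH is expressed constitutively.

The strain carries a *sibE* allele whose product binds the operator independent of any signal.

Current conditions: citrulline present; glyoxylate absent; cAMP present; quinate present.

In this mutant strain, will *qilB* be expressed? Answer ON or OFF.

DulH is produced constitutively and is active.
Quinate is present, so MibX is active.
With repressor MibX bound, *zorZ* is not transcribed.
So ZorZ is not produced.
No repressor is bound and DulH is active, so *haxD* is transcribed.
So HaxD is produced and active.
Glyoxylate is absent, so KulK is active.
SibE is constitutively active in this strain.
With repressor HaxD bound, *qilB* is not transcribed.

OFF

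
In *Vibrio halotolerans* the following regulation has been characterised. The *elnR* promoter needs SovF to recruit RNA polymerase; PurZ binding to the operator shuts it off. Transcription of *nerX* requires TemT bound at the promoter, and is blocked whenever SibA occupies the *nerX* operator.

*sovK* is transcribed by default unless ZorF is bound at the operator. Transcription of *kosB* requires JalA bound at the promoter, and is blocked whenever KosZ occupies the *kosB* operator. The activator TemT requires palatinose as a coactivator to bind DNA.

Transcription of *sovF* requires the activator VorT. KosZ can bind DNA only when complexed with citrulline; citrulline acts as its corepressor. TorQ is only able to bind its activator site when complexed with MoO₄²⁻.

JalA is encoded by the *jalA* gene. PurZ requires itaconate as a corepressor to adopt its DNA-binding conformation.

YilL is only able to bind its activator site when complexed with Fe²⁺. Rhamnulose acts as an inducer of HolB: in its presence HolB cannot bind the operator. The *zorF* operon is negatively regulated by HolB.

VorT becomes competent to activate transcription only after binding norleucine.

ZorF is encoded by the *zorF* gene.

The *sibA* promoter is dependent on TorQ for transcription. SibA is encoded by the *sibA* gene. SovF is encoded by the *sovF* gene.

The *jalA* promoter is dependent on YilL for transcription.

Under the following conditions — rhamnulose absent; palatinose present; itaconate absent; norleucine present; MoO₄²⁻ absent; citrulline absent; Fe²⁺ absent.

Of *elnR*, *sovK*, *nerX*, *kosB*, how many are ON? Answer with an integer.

3

Norleucine is present, so VorT is active.
No repressor is bound and VorT is active, so *sovF* is transcribed.
So SovF is produced and active.
Itaconate is absent, so PurZ is inactive.
No repressor is bound and SovF is active, so *elnR* is transcribed.
→ *elnR* is ON.
Rhamnulose is absent, so HolB is active.
With repressor HolB bound, *zorF* is not transcribed.
So ZorF is not produced.
With no repressor bound, *sovK* is transcribed.
→ *sovK* is ON.
MoO₄²⁻ is absent, so TorQ is inactive.
Required activator TorQ is absent, so *sibA* is not transcribed.
So SibA is not produced.
Palatinose is present, so TemT is active.
No repressor is bound and TemT is active, so *nerX* is transcribed.
→ *nerX* is ON.
Fe²⁺ is absent, so YilL is inactive.
Required activator YilL is absent, so *jalA* is not transcribed.
So JalA is not produced.
Citrulline is absent, so KosZ is inactive.
Required activator JalA is absent, so *kosB* is not transcribed.
→ *kosB* is OFF.
3 of the 4 genes are transcribed.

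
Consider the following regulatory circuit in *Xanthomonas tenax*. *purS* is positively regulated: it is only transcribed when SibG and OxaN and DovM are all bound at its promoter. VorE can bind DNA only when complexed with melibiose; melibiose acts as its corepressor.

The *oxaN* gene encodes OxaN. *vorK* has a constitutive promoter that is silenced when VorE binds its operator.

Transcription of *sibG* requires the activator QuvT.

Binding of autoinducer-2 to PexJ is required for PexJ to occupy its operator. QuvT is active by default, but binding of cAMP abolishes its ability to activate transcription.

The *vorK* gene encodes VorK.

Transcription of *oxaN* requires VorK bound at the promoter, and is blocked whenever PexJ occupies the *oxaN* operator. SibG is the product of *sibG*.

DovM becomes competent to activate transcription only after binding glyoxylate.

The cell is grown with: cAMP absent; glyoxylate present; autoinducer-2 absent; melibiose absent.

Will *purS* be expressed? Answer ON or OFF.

ON

cAMP is absent, so QuvT is active.
No repressor is bound and QuvT is active, so *sibG* is transcribed.
So SibG is produced and active.
Melibiose is absent, so VorE is inactive.
With no repressor bound, *vorK* is transcribed.
So VorK is produced and active.
Autoinducer-2 is absent, so PexJ is inactive.
No repressor is bound and VorK is active, so *oxaN* is transcribed.
So OxaN is produced and active.
Glyoxylate is present, so DovM is active.
No repressor is bound and SibG and OxaN and DovM are active, so *purS* is transcribed.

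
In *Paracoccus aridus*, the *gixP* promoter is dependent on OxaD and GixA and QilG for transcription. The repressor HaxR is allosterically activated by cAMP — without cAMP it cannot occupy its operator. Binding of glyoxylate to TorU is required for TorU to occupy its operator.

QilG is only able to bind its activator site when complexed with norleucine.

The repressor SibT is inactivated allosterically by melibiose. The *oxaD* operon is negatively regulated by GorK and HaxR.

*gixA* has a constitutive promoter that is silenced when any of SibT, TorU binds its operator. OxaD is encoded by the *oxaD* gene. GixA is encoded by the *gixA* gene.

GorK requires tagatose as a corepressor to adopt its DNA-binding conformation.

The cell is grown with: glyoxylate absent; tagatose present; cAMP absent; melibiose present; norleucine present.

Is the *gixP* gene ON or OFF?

OFF

Tagatose is present, so GorK is active.
cAMP is absent, so HaxR is inactive.
With repressor GorK bound, *oxaD* is not transcribed.
So OxaD is not produced.
Melibiose is present, so SibT is inactive.
Glyoxylate is absent, so TorU is inactive.
With no repressor bound, *gixA* is transcribed.
So GixA is produced and active.
Norleucine is present, so QilG is active.
Required activator OxaD is absent, so *gixP* is not transcribed.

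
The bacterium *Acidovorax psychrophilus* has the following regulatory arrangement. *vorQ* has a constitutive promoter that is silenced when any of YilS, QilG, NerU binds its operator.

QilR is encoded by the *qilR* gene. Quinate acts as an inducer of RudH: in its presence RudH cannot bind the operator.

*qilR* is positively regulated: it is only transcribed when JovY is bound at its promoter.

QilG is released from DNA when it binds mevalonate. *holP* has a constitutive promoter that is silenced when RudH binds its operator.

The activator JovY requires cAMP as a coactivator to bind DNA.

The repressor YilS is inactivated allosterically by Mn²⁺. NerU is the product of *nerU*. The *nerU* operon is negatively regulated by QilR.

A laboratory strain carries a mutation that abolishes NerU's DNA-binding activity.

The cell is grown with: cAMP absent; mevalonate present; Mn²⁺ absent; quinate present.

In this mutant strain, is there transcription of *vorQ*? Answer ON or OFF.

Mn²⁺ is absent, so YilS is active.
Mevalonate is present, so QilG is inactive.
NerU is non-functional in this strain, so it has no effect.
With repressor YilS bound, *vorQ* is not transcribed.

OFF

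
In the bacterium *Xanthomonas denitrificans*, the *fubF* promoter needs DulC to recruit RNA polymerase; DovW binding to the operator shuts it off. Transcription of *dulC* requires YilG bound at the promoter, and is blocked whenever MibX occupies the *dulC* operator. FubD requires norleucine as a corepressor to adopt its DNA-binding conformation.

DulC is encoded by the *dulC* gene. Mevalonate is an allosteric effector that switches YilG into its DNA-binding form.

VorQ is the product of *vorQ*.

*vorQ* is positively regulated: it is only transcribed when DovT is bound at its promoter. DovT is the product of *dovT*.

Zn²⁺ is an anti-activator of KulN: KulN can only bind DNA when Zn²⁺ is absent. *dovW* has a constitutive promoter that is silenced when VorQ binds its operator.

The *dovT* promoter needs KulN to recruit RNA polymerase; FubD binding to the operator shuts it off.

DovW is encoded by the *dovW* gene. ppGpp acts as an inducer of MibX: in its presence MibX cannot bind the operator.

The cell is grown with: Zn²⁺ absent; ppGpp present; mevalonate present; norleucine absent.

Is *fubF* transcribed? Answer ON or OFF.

ON

ppGpp is present, so MibX is inactive.
Mevalonate is present, so YilG is active.
No repressor is bound and YilG is active, so *dulC* is transcribed.
So DulC is produced and active.
Zn²⁺ is absent, so KulN is active.
Norleucine is absent, so FubD is inactive.
No repressor is bound and KulN is active, so *dovT* is transcribed.
So DovT is produced and active.
No repressor is bound and DovT is active, so *vorQ* is transcribed.
So VorQ is produced and active.
With repressor VorQ bound, *dovW* is not transcribed.
So DovW is not produced.
No repressor is bound and DulC is active, so *fubF* is transcribed.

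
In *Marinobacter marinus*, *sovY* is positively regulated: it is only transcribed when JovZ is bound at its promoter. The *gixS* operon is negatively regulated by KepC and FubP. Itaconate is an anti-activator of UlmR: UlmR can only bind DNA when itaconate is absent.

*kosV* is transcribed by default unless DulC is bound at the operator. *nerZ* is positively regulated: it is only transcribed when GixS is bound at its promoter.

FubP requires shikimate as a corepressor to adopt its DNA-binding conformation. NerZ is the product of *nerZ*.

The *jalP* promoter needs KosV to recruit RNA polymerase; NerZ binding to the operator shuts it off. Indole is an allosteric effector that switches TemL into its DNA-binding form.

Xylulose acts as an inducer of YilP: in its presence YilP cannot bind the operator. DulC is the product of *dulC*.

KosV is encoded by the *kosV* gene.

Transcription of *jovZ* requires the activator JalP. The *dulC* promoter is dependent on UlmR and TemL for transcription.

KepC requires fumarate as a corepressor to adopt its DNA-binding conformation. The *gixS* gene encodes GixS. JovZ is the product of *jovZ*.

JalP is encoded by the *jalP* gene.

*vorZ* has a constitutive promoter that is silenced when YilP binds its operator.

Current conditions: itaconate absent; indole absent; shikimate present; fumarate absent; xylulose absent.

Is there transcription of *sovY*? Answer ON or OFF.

Fumarate is absent, so KepC is inactive.
Shikimate is present, so FubP is active.
With repressor FubP bound, *gixS* is not transcribed.
So GixS is not produced.
Required activator GixS is absent, so *nerZ* is not transcribed.
So NerZ is not produced.
Itaconate is absent, so UlmR is active.
Indole is absent, so TemL is inactive.
Required activator TemL is absent, so *dulC* is not transcribed.
So DulC is not produced.
With no repressor bound, *kosV* is transcribed.
So KosV is produced and active.
No repressor is bound and KosV is active, so *jalP* is transcribed.
So JalP is produced and active.
No repressor is bound and JalP is active, so *jovZ* is transcribed.
So JovZ is produced and active.
No repressor is bound and JovZ is active, so *sovY* is transcribed.

ON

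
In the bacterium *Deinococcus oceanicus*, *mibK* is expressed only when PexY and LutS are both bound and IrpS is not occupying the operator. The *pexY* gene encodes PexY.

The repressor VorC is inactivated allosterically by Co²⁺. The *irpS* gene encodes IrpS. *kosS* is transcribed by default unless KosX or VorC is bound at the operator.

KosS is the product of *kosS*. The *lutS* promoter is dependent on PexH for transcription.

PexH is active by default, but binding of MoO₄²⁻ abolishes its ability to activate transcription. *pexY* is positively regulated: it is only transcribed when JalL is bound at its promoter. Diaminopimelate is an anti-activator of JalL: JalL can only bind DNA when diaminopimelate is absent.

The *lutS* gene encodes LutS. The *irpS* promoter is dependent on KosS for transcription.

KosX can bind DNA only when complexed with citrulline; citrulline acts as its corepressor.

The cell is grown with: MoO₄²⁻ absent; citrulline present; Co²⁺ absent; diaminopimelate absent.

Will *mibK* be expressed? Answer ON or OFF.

ON

Diaminopimelate is absent, so JalL is active.
No repressor is bound and JalL is active, so *pexY* is transcribed.
So PexY is produced and active.
Citrulline is present, so KosX is active.
Co²⁺ is absent, so VorC is active.
With repressor KosX bound, *kosS* is not transcribed.
So KosS is not produced.
Required activator KosS is absent, so *irpS* is not transcribed.
So IrpS is not produced.
MoO₄²⁻ is absent, so PexH is active.
No repressor is bound and PexH is active, so *lutS* is transcribed.
So LutS is produced and active.
No repressor is bound and PexY and LutS are active, so *mibK* is transcribed.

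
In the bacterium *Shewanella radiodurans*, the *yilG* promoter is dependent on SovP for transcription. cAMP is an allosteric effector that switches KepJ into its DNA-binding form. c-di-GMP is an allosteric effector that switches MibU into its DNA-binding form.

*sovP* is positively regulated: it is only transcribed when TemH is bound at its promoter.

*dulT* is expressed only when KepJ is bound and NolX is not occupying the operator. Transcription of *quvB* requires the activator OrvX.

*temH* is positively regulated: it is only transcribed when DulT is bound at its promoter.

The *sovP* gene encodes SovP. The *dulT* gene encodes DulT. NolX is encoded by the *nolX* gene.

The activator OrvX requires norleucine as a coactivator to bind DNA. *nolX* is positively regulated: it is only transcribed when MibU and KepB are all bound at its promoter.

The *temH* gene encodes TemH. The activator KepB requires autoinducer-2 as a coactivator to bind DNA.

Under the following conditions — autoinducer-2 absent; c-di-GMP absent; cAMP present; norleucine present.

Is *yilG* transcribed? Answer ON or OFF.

c-di-GMP is absent, so MibU is inactive.
Autoinducer-2 is absent, so KepB is inactive.
Required activator MibU is absent, so *nolX* is not transcribed.
So NolX is not produced.
cAMP is present, so KepJ is active.
No repressor is bound and KepJ is active, so *dulT* is transcribed.
So DulT is produced and active.
No repressor is bound and DulT is active, so *temH* is transcribed.
So TemH is produced and active.
No repressor is bound and TemH is active, so *sovP* is transcribed.
So SovP is produced and active.
No repressor is bound and SovP is active, so *yilG* is transcribed.

ON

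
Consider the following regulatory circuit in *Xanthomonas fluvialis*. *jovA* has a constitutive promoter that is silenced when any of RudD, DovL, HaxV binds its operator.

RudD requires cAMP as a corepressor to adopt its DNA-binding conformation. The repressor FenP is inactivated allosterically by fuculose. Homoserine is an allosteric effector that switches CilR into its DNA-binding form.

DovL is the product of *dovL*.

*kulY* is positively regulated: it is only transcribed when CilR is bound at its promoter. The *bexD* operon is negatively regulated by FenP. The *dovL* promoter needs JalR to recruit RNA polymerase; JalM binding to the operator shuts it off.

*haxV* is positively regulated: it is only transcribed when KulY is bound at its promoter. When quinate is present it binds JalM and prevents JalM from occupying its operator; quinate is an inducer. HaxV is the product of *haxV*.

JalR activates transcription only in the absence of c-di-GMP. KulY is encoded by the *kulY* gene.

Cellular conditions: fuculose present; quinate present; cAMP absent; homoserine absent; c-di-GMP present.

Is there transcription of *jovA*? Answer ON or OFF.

cAMP is absent, so RudD is inactive.
c-di-GMP is present, so JalR is inactive.
Quinate is present, so JalM is inactive.
Required activator JalR is absent, so *dovL* is not transcribed.
So DovL is not produced.
Homoserine is absent, so CilR is inactive.
Required activator CilR is absent, so *kulY* is not transcribed.
So KulY is not produced.
Required activator KulY is absent, so *haxV* is not transcribed.
So HaxV is not produced.
With no repressor bound, *jovA* is transcribed.

ON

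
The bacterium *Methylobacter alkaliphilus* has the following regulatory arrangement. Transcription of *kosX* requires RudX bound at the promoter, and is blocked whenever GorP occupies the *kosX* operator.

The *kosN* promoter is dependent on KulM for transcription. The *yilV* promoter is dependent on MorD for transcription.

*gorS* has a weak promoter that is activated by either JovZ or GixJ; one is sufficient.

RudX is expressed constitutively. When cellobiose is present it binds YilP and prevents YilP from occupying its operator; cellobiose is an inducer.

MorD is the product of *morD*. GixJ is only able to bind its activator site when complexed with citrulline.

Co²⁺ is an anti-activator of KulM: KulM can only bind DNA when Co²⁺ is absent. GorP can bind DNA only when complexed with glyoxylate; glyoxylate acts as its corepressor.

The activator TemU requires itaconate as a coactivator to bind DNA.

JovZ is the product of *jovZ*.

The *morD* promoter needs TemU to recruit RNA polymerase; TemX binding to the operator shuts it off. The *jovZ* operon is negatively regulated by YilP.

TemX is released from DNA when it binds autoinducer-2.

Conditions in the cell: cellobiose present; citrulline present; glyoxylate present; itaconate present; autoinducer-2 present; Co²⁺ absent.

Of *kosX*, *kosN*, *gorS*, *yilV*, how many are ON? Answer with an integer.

RudX is produced constitutively and is active.
Glyoxylate is present, so GorP is active.
With repressor GorP bound, *kosX* is not transcribed.
→ *kosX* is OFF.
Co²⁺ is absent, so KulM is active.
No repressor is bound and KulM is active, so *kosN* is transcribed.
→ *kosN* is ON.
Cellobiose is present, so YilP is inactive.
With no repressor bound, *jovZ* is transcribed.
So JovZ is produced and active.
Citrulline is present, so GixJ is active.
Activator JovZ is present, so *gorS* is transcribed.
→ *gorS* is ON.
Autoinducer-2 is present, so TemX is inactive.
Itaconate is present, so TemU is active.
No repressor is bound and TemU is active, so *morD* is transcribed.
So MorD is produced and active.
No repressor is bound and MorD is active, so *yilV* is transcribed.
→ *yilV* is ON.
3 of the 4 genes are transcribed.

3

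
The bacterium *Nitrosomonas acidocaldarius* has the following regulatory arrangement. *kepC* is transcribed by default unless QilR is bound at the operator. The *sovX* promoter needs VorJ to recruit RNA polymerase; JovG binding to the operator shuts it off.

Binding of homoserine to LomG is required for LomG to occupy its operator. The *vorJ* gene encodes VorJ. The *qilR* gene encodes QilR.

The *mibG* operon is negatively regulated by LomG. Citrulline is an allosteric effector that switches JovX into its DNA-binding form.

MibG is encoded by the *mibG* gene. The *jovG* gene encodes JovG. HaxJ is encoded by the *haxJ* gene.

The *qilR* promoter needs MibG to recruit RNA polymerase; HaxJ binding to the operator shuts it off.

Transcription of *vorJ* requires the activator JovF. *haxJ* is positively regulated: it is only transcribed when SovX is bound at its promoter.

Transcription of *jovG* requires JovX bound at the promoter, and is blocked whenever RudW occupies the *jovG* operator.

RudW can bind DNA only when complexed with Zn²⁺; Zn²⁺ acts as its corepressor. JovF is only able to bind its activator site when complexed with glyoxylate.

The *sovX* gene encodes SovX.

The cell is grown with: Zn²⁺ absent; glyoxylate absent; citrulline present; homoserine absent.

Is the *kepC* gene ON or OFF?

OFF

Zn²⁺ is absent, so RudW is inactive.
Citrulline is present, so JovX is active.
No repressor is bound and JovX is active, so *jovG* is transcribed.
So JovG is produced and active.
Glyoxylate is absent, so JovF is inactive.
Required activator JovF is absent, so *vorJ* is not transcribed.
So VorJ is not produced.
With repressor JovG bound, *sovX* is not transcribed.
So SovX is not produced.
Required activator SovX is absent, so *haxJ* is not transcribed.
So HaxJ is not produced.
Homoserine is absent, so LomG is inactive.
With no repressor bound, *mibG* is transcribed.
So MibG is produced and active.
No repressor is bound and MibG is active, so *qilR* is transcribed.
So QilR is produced and active.
With repressor QilR bound, *kepC* is not transcribed.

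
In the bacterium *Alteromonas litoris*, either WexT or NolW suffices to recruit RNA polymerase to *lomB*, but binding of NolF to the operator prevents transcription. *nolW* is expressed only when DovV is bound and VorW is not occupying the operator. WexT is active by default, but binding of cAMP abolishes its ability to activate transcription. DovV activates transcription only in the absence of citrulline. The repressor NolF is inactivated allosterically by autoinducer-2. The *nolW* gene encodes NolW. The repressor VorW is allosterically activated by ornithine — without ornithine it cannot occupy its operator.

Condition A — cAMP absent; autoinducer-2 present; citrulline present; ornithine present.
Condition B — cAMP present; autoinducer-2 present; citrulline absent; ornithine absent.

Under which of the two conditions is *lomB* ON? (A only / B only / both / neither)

Condition A:
cAMP is absent, so WexT is active.
Autoinducer-2 is present, so NolF is inactive.
Citrulline is present, so DovV is inactive.
Ornithine is present, so VorW is active.
With repressor VorW bound, *nolW* is not transcribed.
So NolW is not produced.
Activator WexT is present, so *lomB* is transcribed.
→ *lomB* is ON in A.
Condition B:
cAMP is present, so WexT is inactive.
Autoinducer-2 is present, so NolF is inactive.
Citrulline is absent, so DovV is active.
Ornithine is absent, so VorW is inactive.
No repressor is bound and DovV is active, so *nolW* is transcribed.
So NolW is produced and active.
Activator NolW is present, so *lomB* is transcribed.
→ *lomB* is ON in B.

both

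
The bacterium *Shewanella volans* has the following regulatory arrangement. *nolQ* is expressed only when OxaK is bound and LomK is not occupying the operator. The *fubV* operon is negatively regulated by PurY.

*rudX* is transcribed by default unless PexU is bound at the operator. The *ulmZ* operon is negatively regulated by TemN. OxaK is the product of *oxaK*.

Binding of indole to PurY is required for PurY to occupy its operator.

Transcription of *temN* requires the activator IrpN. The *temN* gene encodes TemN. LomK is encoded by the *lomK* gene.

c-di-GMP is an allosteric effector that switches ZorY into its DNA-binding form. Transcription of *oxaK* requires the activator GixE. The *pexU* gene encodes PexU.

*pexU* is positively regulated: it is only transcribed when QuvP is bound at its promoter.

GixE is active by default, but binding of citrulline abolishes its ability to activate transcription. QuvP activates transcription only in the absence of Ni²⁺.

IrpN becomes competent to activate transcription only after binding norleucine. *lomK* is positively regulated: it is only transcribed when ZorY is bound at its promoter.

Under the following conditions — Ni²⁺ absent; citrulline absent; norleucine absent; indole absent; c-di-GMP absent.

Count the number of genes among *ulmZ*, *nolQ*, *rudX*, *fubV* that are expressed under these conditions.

3

Norleucine is absent, so IrpN is inactive.
Required activator IrpN is absent, so *temN* is not transcribed.
So TemN is not produced.
With no repressor bound, *ulmZ* is transcribed.
→ *ulmZ* is ON.
c-di-GMP is absent, so ZorY is inactive.
Required activator ZorY is absent, so *lomK* is not transcribed.
So LomK is not produced.
Citrulline is absent, so GixE is active.
No repressor is bound and GixE is active, so *oxaK* is transcribed.
So OxaK is produced and active.
No repressor is bound and OxaK is active, so *nolQ* is transcribed.
→ *nolQ* is ON.
Ni²⁺ is absent, so QuvP is active.
No repressor is bound and QuvP is active, so *pexU* is transcribed.
So PexU is produced and active.
With repressor PexU bound, *rudX* is not transcribed.
→ *rudX* is OFF.
Indole is absent, so PurY is inactive.
With no repressor bound, *fubV* is transcribed.
→ *fubV* is ON.
3 of the 4 genes are transcribed.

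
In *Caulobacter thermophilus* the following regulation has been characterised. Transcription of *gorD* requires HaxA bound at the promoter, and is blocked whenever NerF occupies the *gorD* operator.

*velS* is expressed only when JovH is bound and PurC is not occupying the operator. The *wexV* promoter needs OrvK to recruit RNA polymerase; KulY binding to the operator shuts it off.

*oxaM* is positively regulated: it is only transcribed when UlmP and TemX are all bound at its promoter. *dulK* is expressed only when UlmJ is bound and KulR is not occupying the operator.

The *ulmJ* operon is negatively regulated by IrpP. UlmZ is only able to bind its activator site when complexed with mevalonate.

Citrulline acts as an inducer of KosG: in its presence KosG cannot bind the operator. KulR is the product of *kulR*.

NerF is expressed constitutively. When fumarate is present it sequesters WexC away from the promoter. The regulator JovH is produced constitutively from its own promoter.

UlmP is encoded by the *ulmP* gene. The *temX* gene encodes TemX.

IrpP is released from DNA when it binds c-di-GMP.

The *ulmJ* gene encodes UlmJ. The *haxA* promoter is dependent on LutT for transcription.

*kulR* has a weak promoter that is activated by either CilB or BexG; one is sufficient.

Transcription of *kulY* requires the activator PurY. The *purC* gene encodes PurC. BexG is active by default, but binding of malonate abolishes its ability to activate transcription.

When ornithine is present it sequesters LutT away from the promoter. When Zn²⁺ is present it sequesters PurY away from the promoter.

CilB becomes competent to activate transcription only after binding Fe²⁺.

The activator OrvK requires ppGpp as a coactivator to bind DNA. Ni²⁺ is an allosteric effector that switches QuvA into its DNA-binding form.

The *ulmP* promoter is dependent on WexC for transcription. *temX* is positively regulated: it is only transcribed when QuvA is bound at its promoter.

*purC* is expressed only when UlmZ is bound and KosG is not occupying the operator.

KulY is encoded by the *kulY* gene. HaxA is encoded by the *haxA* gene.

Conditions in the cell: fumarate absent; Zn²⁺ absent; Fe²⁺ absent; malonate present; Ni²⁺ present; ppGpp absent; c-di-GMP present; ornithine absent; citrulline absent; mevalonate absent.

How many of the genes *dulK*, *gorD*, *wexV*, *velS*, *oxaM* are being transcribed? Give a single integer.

3

Fe²⁺ is absent, so CilB is inactive.
Malonate is present, so BexG is inactive.
No activator is available at the *kulR* promoter, so *kulR* is not transcribed.
So KulR is not produced.
c-di-GMP is present, so IrpP is inactive.
With no repressor bound, *ulmJ* is transcribed.
So UlmJ is produced and active.
No repressor is bound and UlmJ is active, so *dulK* is transcribed.
→ *dulK* is ON.
NerF is produced constitutively and is active.
Ornithine is absent, so LutT is active.
No repressor is bound and LutT is active, so *haxA* is transcribed.
So HaxA is produced and active.
With repressor NerF bound, *gorD* is not transcribed.
→ *gorD* is OFF.
Zn²⁺ is absent, so PurY is active.
No repressor is bound and PurY is active, so *kulY* is transcribed.
So KulY is produced and active.
ppGpp is absent, so OrvK is inactive.
With repressor KulY bound, *wexV* is not transcribed.
→ *wexV* is OFF.
Mevalonate is absent, so UlmZ is inactive.
Citrulline is absent, so KosG is active.
With repressor KosG bound, *purC* is not transcribed.
So PurC is not produced.
JovH is produced constitutively and is active.
No repressor is bound and JovH is active, so *velS* is transcribed.
→ *velS* is ON.
Fumarate is absent, so WexC is active.
No repressor is bound and WexC is active, so *ulmP* is transcribed.
So UlmP is produced and active.
Ni²⁺ is present, so QuvA is active.
No repressor is bound and QuvA is active, so *temX* is transcribed.
So TemX is produced and active.
No repressor is bound and UlmP and TemX are active, so *oxaM* is transcribed.
→ *oxaM* is ON.
3 of the 5 genes are transcribed.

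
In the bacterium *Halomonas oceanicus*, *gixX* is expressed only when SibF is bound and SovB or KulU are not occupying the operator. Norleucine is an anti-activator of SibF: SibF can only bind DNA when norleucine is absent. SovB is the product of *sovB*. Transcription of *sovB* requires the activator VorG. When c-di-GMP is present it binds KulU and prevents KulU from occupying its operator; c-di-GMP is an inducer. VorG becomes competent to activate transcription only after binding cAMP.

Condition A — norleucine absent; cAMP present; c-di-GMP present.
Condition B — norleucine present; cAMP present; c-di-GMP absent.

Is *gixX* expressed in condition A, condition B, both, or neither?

Condition A:
Norleucine is absent, so SibF is active.
cAMP is present, so VorG is active.
No repressor is bound and VorG is active, so *sovB* is transcribed.
So SovB is produced and active.
c-di-GMP is present, so KulU is inactive.
With repressor SovB bound, *gixX* is not transcribed.
→ *gixX* is OFF in A.
Condition B:
Norleucine is present, so SibF is inactive.
cAMP is present, so VorG is active.
No repressor is bound and VorG is active, so *sovB* is transcribed.
So SovB is produced and active.
c-di-GMP is absent, so KulU is active.
With repressor SovB bound, *gixX* is not transcribed.
→ *gixX* is OFF in B.

neither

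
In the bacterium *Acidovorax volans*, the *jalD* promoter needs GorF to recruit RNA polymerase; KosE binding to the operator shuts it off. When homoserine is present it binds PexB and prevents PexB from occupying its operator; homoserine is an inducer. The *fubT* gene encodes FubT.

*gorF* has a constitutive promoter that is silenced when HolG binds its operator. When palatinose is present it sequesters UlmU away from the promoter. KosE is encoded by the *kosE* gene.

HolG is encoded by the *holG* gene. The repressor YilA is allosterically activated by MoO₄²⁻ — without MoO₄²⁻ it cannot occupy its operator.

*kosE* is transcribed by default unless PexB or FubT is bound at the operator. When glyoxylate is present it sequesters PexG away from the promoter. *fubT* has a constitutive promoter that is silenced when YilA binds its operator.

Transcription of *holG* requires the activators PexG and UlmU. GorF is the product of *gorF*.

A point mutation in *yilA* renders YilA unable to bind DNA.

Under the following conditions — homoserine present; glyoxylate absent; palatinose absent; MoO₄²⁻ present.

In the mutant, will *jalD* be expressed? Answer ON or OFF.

Glyoxylate is absent, so PexG is active.
Palatinose is absent, so UlmU is active.
No repressor is bound and PexG and UlmU are active, so *holG* is transcribed.
So HolG is produced and active.
With repressor HolG bound, *gorF* is not transcribed.
So GorF is not produced.
Homoserine is present, so PexB is inactive.
YilA is non-functional in this strain, so it has no effect.
With no repressor bound, *fubT* is transcribed.
So FubT is produced and active.
With repressor FubT bound, *kosE* is not transcribed.
So KosE is not produced.
Required activator GorF is absent, so *jalD* is not transcribed.

OFF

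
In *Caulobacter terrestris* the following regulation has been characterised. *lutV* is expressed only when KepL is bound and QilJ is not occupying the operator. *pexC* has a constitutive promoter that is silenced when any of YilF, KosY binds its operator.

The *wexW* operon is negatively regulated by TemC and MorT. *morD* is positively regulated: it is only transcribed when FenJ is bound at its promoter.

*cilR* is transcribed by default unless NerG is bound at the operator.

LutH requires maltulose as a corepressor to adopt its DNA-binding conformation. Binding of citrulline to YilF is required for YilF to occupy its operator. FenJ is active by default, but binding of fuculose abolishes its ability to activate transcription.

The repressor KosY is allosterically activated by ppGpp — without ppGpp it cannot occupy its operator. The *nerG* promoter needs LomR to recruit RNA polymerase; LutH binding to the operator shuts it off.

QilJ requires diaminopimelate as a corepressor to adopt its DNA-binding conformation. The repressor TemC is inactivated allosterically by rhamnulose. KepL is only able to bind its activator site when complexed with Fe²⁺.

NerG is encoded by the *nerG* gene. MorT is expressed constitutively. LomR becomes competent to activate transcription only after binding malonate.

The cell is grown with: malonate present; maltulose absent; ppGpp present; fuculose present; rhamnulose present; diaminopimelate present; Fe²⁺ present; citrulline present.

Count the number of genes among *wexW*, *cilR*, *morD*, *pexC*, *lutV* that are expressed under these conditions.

0

Rhamnulose is present, so TemC is inactive.
MorT is produced constitutively and is active.
With repressor MorT bound, *wexW* is not transcribed.
→ *wexW* is OFF.
Maltulose is absent, so LutH is inactive.
Malonate is present, so LomR is active.
No repressor is bound and LomR is active, so *nerG* is transcribed.
So NerG is produced and active.
With repressor NerG bound, *cilR* is not transcribed.
→ *cilR* is OFF.
Fuculose is present, so FenJ is inactive.
Required activator FenJ is absent, so *morD* is not transcribed.
→ *morD* is OFF.
Citrulline is present, so YilF is active.
ppGpp is present, so KosY is active.
With repressor YilF bound, *pexC* is not transcribed.
→ *pexC* is OFF.
Fe²⁺ is present, so KepL is active.
Diaminopimelate is present, so QilJ is active.
With repressor QilJ bound, *lutV* is not transcribed.
→ *lutV* is OFF.
0 of the 5 genes are transcribed.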